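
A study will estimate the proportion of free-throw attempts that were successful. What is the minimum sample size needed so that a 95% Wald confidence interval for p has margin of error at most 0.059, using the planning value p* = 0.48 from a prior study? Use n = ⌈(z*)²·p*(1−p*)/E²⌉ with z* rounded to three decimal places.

n = 276

z* = 1.960 at the 95% level.
p*(1−p*) = 0.2496.
Required n before rounding: 3.841600 × 0.2496 / 0.059² = 275.456.
Rounding up, n = 276.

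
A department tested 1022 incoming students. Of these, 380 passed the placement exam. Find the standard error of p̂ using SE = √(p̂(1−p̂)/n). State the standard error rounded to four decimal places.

With x = 380 successes in n = 1022, p̂ = 0.37182.
p̂(1−p̂) = 0.37182·0.62818 = 0.233570.
SE = √(0.233570/1022) = 0.0151.

SE = 0.0151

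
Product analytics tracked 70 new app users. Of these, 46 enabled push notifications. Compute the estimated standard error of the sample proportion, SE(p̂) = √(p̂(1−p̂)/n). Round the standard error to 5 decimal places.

With x = 46 successes in n = 70, p̂ = 0.65714.
p̂(1−p̂) = 0.225307.
SE = √(0.225307/70) = 0.05673.

SE = 0.05673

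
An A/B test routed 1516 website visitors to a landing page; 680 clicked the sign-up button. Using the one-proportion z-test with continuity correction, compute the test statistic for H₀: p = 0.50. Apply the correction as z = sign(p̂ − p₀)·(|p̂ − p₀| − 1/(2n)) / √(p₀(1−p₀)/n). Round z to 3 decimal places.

p̂ = 680/1516 = 0.44855. p̂ − p₀ = -0.051451.
Continuity correction 1/(2n) = 1/3032 = 0.000330.
Corrected numerator: |-0.051451| − 0.000330 = 0.051121.
Under H₀, SE = √(p₀(1−p₀)/n) = √(0.50·0.50/1516) = √0.000164908 = 0.012842.
z = (−)0.051121/0.012842 = -3.981.

z = -3.981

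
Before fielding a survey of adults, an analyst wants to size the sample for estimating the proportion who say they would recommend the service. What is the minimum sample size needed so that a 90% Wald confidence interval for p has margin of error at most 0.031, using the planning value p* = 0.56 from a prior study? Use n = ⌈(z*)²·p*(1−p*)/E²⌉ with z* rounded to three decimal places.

The 90% critical value is z* = 1.645.
p*(1−p*) = 0.2464.
Required n before rounding: 2.706025 × 0.2464 / 0.031² = 693.824.
Rounding up, n = 694.

n = 694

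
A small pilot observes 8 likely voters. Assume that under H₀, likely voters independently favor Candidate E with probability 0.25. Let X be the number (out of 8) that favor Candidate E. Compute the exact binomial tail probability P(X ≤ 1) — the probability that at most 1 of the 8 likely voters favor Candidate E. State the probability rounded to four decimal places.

X ~ Binomial(n=8, p=0.25).
P(X ≤ 1) = C(8,0)·0.25^0·0.75^8 + C(8,1)·0.25^1·0.75^7.
= 0.100113 + 0.266968 = 0.3671.

P = 0.3671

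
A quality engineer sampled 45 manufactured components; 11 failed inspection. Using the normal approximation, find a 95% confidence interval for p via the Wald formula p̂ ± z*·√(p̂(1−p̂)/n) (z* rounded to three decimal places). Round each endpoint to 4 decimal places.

(0.1189, 0.3700)

Sample proportion p̂ = 11/45 = 0.24444.
SE(p̂) = √(0.24444·0.75556/45) = 0.064064.
z* = 1.960 at the 95% level.
Margin = 1.960·0.064064 = 0.12557.
So the interval runs from 0.1189 to 0.3700.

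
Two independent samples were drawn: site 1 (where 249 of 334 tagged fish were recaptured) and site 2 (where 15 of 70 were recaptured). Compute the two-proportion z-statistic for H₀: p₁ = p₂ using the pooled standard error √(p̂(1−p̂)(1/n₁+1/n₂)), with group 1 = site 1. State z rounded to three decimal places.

z = 8.492

Sample proportions: p̂₁ = 249/334 = 0.74551 and p̂₂ = 15/70 = 0.21429.
Pooling: p̂ = 264/404 = 0.65347.
Pooled SE = √[0.2264484·0.01727973] ≈ 0.062554.
z = (p̂₁ − p̂₂)/SE = (0.74551 − 0.21429)/0.062554 = 0.53122/0.062554 = 8.492.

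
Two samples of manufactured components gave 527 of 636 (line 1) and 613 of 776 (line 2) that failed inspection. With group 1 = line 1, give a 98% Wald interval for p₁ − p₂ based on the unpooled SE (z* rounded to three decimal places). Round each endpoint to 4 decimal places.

(-0.0100, 0.0873)

p̂₁ = 0.82862, p̂₂ = 0.78995, so the observed difference is 0.03867.
SE = √(0.000223288 + 0.000213827) = √0.000437115 = 0.020907.
The 98% critical value is z* = 2.326. Margin = 2.326·0.020907 = 0.04863.
Interval: 0.03867 ± 0.04863 → (-0.0100, 0.0873).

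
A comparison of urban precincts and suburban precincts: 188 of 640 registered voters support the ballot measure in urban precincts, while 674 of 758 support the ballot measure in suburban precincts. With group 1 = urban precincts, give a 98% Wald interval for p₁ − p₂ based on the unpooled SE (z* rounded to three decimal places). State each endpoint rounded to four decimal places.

(-0.6450, -0.5459)

p̂₁ = 188/640 = 0.29375, p̂₂ = 674/758 = 0.88918; p̂₁ − p̂₂ = -0.59543.
Unpooled SE = √(p̂₁(1−p̂₁)/n₁ + p̂₂(1−p̂₂)/n₂) = √(0.000324158 + 0.000129996) = 0.021311.
For 98% confidence, z* = 2.326. Margin of error = 0.04957.
So the interval runs from -0.6450 to -0.5459.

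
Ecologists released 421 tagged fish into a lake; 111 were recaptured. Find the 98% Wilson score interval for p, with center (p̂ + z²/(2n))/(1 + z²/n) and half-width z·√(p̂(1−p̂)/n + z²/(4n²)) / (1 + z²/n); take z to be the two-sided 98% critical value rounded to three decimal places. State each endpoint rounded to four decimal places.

Here p̂ = 111/421 = 0.26366 and z = 2.326 (z² = 5.410276).
1 + z²/n = 1.012851.
Adjusted center: (0.26366 + z²/(2n))/1.012851 = 0.26666.
Radicand: p̂(1−p̂)/n + z²/(4n²) = 0.000461146 + 0.000007631 = 0.000468777.
Half-width = 2.326·√0.000468777/1.012851 = 0.04972.
So the interval runs from 0.2169 to 0.3164.

(0.2169, 0.3164)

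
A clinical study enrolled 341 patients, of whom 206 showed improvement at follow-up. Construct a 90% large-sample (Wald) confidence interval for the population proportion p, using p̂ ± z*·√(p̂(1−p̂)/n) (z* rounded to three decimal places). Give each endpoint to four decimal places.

The sample proportion is 206/341 = 0.60411.
SE(p̂) = √(0.60411·0.39589/341) = 0.026483.
For 90% confidence, z* = 1.645.
Margin of error: 1.645 × 0.026483 = 0.04356.
CI: 0.60411 ± 0.04356 = (0.5605, 0.6477).

(0.5605, 0.6477)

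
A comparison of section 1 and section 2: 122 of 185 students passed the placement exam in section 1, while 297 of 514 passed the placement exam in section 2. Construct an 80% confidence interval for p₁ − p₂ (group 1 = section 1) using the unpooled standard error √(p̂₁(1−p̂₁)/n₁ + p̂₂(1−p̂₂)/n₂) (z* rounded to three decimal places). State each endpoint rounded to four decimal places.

p̂₁ = 122/185 = 0.65946, p̂₂ = 297/514 = 0.57782; p̂₁ − p̂₂ = 0.08164.
SE = √(0.001213906 + 0.000474599) = √0.001688505 = 0.041091.
The 80% critical value is z* = 1.282. Margin of error = 0.05268.
So the interval runs from 0.0290 to 0.1343.

(0.0290, 0.1343)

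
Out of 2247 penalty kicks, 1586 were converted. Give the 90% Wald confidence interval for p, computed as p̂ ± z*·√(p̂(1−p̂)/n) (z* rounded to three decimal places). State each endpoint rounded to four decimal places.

(0.6900, 0.7216)

p̂ = 1586/2247 = 0.70583.
SE(p̂) = √(0.70583·0.29417/2247) = 0.009613.
The 90% critical value is z* = 1.645.
Margin = 1.645·0.009613 = 0.01581.
So the interval runs from 0.6900 to 0.7216.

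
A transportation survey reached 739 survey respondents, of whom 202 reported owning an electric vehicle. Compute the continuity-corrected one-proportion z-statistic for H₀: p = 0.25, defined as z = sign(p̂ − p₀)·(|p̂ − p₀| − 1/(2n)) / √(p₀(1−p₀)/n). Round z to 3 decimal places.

p̂ = 202/739 = 0.27334. p̂ − p₀ = 0.023342.
Continuity correction 1/(2n) = 1/1478 = 0.000677.
Corrected numerator: |0.023342| − 0.000677 = 0.022665.
SE₀ = √(0.25·0.75/739) = 0.015929.
z = (+)0.022665/0.015929 = 1.423.

z = 1.423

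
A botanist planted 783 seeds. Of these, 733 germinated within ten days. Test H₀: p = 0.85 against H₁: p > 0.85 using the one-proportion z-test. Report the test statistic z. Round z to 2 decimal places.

p̂ = 733/783 = 0.93614.
Null standard error: √(0.85·0.15/783) = √0.000162835 = 0.012761.
z = (p̂ − p₀)/SE = (0.93614 − 0.85)/0.012761 = 6.75.

z = 6.75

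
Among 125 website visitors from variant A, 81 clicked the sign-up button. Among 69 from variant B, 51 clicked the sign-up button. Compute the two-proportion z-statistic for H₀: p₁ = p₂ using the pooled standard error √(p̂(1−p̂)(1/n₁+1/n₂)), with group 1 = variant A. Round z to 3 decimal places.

p̂₁ = 81/125 = 0.64800, p̂₂ = 51/69 = 0.73913.
Pooled p̂ = (81+51)/(125+69) = 132/194 = 0.68041.
Pooled SE = √[0.2174514·0.02249275] ≈ 0.069936.
z = (p̂₁ − p̂₂)/SE = (0.64800 − 0.73913)/0.069936 = -0.09113/0.069936 = -1.303.

z = -1.303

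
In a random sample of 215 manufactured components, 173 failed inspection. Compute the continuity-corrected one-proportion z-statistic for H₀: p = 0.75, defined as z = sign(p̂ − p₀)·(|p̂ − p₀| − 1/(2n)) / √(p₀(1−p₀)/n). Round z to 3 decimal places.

z = 1.772

p̂ = 173/215 = 0.80465. p̂ − p₀ = 0.054651.
1/(2n) = 0.002326.
Corrected numerator: |0.054651| − 0.002326 = 0.052325.
Null standard error: √(0.75·0.25/215) = √0.000872093 = 0.029531.
z = (+)0.052325/0.029531 = 1.772.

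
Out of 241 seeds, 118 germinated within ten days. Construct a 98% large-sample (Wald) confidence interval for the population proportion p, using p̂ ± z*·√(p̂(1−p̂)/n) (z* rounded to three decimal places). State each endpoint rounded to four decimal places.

Sample proportion p̂ = 118/241 = 0.48963.
Standard error of p̂: √(0.249892/241) = √0.001036898 = 0.032201.
The 98% critical value is z* = 2.326.
Margin of error: 2.326 × 0.032201 = 0.07490.
CI: 0.48963 ± 0.07490 = (0.4147, 0.5645).

(0.4147, 0.5645)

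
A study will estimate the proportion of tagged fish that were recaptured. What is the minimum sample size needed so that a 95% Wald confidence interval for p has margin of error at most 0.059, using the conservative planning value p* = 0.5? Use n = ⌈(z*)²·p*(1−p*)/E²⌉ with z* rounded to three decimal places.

n = 276

The 95% critical value is z* = 1.960.
p*(1−p*) = 0.50·0.50 = 0.2500.
(z*)²·p*(1−p*)/E² = 3.841600·0.2500/0.003481 = 275.898.
⌈275.898⌉ = 276.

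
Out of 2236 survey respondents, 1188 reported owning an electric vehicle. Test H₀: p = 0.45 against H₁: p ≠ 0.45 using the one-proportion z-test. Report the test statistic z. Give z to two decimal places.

The sample proportion is 1188/2236 = 0.53131.
Under H₀, SE = √(p₀(1−p₀)/n) = √(0.45·0.55/2236) = √0.000110689 = 0.010521.
z = (p̂ − p₀)/SE = (0.53131 − 0.45)/0.010521 = 7.73.

z = 7.73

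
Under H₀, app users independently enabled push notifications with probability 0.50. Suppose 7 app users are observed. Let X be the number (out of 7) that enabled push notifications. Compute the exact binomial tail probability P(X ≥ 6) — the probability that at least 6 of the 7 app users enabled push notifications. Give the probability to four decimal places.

P = 0.0625

X ~ Binomial(n=7, p=0.50).
P(X ≥ 6) = C(7,6)·0.50^6·0.50^1 + C(7,7)·0.50^7·0.50^0.
= 0.054688 + 0.007812 = 0.0625.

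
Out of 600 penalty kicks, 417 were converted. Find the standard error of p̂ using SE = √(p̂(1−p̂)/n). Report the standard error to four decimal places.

SE = 0.0188

The sample proportion is 417/600 = 0.69500.
p̂(1−p̂) = 0.211975.
SE = √(0.211975/600) = √0.000353292 = 0.0188.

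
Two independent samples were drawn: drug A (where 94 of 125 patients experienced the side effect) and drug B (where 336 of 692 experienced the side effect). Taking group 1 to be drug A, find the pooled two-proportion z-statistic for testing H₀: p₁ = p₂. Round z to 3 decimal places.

z = 5.491

Sample proportions: p̂₁ = 94/125 = 0.75200 and p̂₂ = 336/692 = 0.48555.
Pooling: p̂ = 430/817 = 0.52632.
SE = √[p̂(1−p̂)(1/n₁+1/n₂)] = √[0.52632·0.47368·(1/125+1/692)] ≈ 0.048526.
z = (p̂₁ − p̂₂)/SE = (0.75200 − 0.48555)/0.048526 = 0.26645/0.048526 = 5.491.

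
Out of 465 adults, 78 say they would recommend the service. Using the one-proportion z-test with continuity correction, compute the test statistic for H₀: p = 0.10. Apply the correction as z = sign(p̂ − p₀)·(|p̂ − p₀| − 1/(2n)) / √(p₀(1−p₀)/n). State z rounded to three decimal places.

z = 4.792

Sample proportion p̂ = 78/465 = 0.16774. p̂ − p₀ = 0.067742.
Continuity correction 1/(2n) = 1/930 = 0.001075.
Corrected numerator: |0.067742| − 0.001075 = 0.066667.
SE₀ = √(0.10·0.90/465) = 0.013912.
z = (+)0.066667/0.013912 = 4.792.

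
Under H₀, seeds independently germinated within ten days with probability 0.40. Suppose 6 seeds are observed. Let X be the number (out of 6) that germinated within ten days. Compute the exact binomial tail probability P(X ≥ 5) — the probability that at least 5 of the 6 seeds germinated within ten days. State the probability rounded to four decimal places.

X is binomial with n = 6 and p = 0.40.
P(X ≥ 5) = C(6,5)·0.40^5·0.60^1 + C(6,6)·0.40^6·0.60^0.
= 0.036864 + 0.004096 = 0.0410.

P = 0.0410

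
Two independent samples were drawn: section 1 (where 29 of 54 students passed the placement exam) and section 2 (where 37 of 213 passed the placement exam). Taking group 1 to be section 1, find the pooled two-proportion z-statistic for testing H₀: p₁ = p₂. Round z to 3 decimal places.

z = 5.528

Sample proportions: p̂₁ = 29/54 = 0.53704 and p̂₂ = 37/213 = 0.17371.
Pooling: p̂ = 66/267 = 0.24719.
SE = √[p̂(1−p̂)(1/n₁+1/n₂)] = √[0.24719·0.75281·(1/54+1/213)] ≈ 0.065725.
z = 0.36333/0.065725 = 5.528.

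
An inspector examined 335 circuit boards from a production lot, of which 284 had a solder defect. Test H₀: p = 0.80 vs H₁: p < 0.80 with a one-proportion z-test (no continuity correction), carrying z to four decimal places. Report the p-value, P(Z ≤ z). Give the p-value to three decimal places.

The sample proportion is 284/335 = 0.84776.
Under H₀, SE = √(p₀(1−p₀)/n) = √(0.80·0.20/335) = √0.000477612 = 0.021854.
Test statistic (full precision, shown to 4 dp): z = (284/335 − 0.80)/SE₀ ≈ 2.1854.
From the standard normal, P(Z ≤ z) = 0.986.

p-value = 0.986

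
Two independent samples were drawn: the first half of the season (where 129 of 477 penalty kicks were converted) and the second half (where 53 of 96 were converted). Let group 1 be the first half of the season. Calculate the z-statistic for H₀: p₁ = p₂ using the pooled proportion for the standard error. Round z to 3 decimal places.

p̂₁ = 129/477 = 0.27044, p̂₂ = 53/96 = 0.55208.
Pooled p̂ = (129+53)/(477+96) = 182/573 = 0.31763.
Pooled SE = √[0.2167399·0.01251310] ≈ 0.052078.
z = (p̂₁ − p̂₂)/SE = (0.27044 − 0.55208)/0.052078 = -0.28164/0.052078 = -5.408.

z = -5.408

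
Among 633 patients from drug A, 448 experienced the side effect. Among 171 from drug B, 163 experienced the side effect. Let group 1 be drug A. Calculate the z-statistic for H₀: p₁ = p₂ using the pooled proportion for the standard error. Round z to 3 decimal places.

p̂₁ = 448/633 = 0.70774, p̂₂ = 163/171 = 0.95322.
Pooling: p̂ = 611/804 = 0.75995.
Pooled SE = √[0.1824259·0.00742773] ≈ 0.036810.
z = -0.24548/0.036810 = -6.669.

z = -6.669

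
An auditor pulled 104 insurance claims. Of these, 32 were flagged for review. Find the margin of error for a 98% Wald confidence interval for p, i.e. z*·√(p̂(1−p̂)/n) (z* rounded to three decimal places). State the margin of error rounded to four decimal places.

With x = 32 successes in n = 104, p̂ = 0.30769.
SE(p̂) = √(0.30769·0.69231/104) = 0.045258.
z* = 2.326 at the 98% level.
Margin of error = z*·SE = 2.326 × 0.045258 = 0.1053.

ME = 0.1053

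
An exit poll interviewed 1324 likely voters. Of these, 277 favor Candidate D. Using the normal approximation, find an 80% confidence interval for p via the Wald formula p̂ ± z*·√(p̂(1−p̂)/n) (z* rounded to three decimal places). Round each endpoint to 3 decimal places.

p̂ = 277/1324 = 0.20921.
Standard error of p̂: √(0.165444/1324) = √0.000124958 = 0.011178.
z* = 1.282 at the 80% level.
Margin of error: 1.282 × 0.011178 = 0.01433.
So the interval runs from 0.195 to 0.224.

(0.195, 0.224)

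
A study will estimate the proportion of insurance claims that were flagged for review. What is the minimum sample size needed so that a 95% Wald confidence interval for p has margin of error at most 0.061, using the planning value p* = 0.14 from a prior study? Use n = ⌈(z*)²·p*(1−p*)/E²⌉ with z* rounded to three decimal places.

The 95% critical value is z* = 1.960.
p*(1−p*) = 0.1204.
Required n before rounding: 3.841600 × 0.1204 / 0.061² = 124.302.
⌈124.302⌉ = 125.

n = 125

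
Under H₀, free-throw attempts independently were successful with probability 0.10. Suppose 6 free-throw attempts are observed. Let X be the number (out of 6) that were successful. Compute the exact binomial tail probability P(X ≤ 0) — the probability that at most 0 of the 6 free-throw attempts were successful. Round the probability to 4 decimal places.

X ~ Binomial(n=6, p=0.10).
P(X ≤ 0) = C(6,0)·0.10^0·0.90^6.
= 0.531441 = 0.5314.

P = 0.5314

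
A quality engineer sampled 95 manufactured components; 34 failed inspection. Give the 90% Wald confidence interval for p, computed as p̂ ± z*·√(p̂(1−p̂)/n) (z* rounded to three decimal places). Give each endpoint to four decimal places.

p̂ = 34/95 = 0.35789.
SE = √(p̂(1−p̂)/n) = √(0.229806/95) = 0.049183.
For 90% confidence, z* = 1.645.
Margin = 1.645·0.049183 = 0.08091.
Interval: 0.35789 ± 0.08091 → (0.2770, 0.4388).

(0.2770, 0.4388)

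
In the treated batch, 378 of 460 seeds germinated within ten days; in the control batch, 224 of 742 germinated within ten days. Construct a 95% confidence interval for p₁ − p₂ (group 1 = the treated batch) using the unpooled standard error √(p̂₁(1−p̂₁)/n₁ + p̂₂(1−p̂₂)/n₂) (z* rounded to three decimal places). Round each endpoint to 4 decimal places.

p̂₁ = 378/460 = 0.82174, p̂₂ = 224/742 = 0.30189; p̂₁ − p̂₂ = 0.51985.
Unpooled SE = √(p̂₁(1−p̂₁)/n₁ + p̂₂(1−p̂₂)/n₂) = √(0.000318443 + 0.000284031) = 0.024545.
For 95% confidence, z* = 1.960. Margin = 1.960·0.024545 = 0.04811.
So the interval runs from 0.4717 to 0.5680.

(0.4717, 0.5680)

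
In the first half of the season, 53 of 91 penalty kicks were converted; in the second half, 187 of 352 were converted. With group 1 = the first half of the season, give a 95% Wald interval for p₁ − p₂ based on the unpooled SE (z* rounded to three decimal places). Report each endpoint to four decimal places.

p̂₁ = 53/91 = 0.58242, p̂₂ = 187/352 = 0.53125; p̂₁ − p̂₂ = 0.05117.
SE = √(0.002672608 + 0.000707453) = √0.003380061 = 0.058138.
For 95% confidence, z* = 1.960. Margin = 1.960·0.058138 = 0.11395.
Interval: 0.05117 ± 0.11395 → (-0.0628, 0.1651).

(-0.0628, 0.1651)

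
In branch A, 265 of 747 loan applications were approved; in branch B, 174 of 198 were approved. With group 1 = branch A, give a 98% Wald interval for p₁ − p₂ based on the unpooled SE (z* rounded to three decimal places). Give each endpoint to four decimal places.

p̂₁ = 0.35475, p̂₂ = 0.87879, so the observed difference is -0.52404.
Unpooled SE = √(p̂₁(1−p̂₁)/n₁ + p̂₂(1−p̂₂)/n₂) = √(0.000306430 + 0.000537978) = 0.029059.
z* = 2.326 at the 98% level. Margin of error = 0.06759.
So the interval runs from -0.5916 to -0.4564.

(-0.5916, -0.4564)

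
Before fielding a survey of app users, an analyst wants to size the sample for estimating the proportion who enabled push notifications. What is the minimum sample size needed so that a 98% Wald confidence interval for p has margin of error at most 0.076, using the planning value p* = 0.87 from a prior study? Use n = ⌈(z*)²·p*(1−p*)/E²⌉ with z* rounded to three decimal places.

n = 106

The 98% critical value is z* = 2.326.
p*(1−p*) = 0.1131.
(z*)²·p*(1−p*)/E² = 5.410276·0.1131/0.005776 = 105.939.
⌈105.939⌉ = 106.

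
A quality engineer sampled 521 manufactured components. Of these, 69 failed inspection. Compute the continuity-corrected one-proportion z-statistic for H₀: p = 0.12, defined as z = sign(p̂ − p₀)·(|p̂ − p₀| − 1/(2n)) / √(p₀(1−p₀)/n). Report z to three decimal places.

With x = 69 successes in n = 521, p̂ = 0.13244. p̂ − p₀ = 0.012438.
Continuity correction 1/(2n) = 1/1042 = 0.000960.
Corrected numerator: |0.012438| − 0.000960 = 0.011478.
Null standard error: √(0.12·0.88/521) = √0.000202687 = 0.014237.
z = +0.011478/0.014237 = 0.806.

z = 0.806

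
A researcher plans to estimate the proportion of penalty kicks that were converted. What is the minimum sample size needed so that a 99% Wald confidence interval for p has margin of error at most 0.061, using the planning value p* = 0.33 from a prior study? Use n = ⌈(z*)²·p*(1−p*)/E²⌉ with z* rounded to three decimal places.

For 99% confidence, z* = 2.576.
p*(1−p*) = 0.2211.
(z*)²·p*(1−p*)/E² = 6.635776·0.2211/0.003721 = 394.295.
Rounding up, n = 395.

n = 395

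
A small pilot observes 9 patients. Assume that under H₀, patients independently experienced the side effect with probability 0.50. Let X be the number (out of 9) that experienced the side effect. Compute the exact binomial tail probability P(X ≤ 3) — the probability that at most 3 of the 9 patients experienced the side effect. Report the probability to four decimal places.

P = 0.2539

X ~ Binomial(n=9, p=0.50).
P(X ≤ 3) = C(9,0)·0.50^0·0.50^9 + C(9,1)·0.50^1·0.50^8 + C(9,2)·0.50^2·0.50^7 + C(9,3)·0.50^3·0.50^6.
= 0.001953 + 0.017578 + 0.070312 + 0.164062 = 0.2539.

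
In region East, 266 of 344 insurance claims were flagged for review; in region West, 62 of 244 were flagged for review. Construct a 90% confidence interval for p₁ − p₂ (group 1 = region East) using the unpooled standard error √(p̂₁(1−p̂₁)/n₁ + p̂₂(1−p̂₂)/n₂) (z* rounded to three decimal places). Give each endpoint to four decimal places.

(0.4602, 0.5782)

p̂₁ = 0.77326, p̂₂ = 0.25410, so the observed difference is 0.51916.
SE = √(0.000509684 + 0.000776772) = √0.001286456 = 0.035867.
The 90% critical value is z* = 1.645. Margin of error = 0.05900.
Interval: 0.51916 ± 0.05900 → (0.4602, 0.5782).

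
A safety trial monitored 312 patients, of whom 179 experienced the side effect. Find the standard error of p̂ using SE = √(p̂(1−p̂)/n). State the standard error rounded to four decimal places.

Sample proportion p̂ = 179/312 = 0.57372.
p̂(1−p̂) = 0.57372·0.42628 = 0.244565.
SE = √(0.244565/312) = 0.0280.

SE = 0.0280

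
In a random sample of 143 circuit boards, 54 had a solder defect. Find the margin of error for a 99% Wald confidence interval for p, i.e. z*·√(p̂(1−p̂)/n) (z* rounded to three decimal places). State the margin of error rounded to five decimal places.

ME = 0.10443

With x = 54 successes in n = 143, p̂ = 0.37762.
Standard error of p̂: √(0.235024/143) = √0.001643523 = 0.040540.
The 99% critical value is z* = 2.576.
So ME = 0.10443.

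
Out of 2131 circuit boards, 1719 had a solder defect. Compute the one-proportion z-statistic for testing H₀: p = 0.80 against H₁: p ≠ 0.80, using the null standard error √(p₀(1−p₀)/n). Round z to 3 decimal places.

z = 0.769

With x = 1719 successes in n = 2131, p̂ = 0.80666.
SE₀ = √(0.80·0.20/2131) = 0.008665.
Test statistic: z = 0.00666/0.008665 = 0.769.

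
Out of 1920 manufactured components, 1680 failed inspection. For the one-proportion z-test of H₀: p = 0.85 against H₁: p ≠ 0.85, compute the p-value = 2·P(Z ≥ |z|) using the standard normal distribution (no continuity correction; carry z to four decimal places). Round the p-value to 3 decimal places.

p-value = 0.002

Sample proportion p̂ = 1680/1920 = 0.87500.
Under H₀, SE = √(p₀(1−p₀)/n) = √(0.85·0.15/1920) = √0.000066406 = 0.008149.
z = (p̂ − p₀)/SE = (1680/1920 − 0.85)/0.008149 ≈ 3.0679.
p-value = 2·P(Z ≥ |z|) with z = 3.0679 → 0.002.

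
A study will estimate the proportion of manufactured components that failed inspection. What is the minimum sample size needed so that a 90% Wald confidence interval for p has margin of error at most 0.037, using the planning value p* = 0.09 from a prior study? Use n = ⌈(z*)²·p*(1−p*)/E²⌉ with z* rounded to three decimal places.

z* = 1.645 at the 90% level.
p*(1−p*) = 0.09·0.91 = 0.0819.
Required n before rounding: 2.706025 × 0.0819 / 0.037² = 161.887.
⌈161.887⌉ = 162.

n = 162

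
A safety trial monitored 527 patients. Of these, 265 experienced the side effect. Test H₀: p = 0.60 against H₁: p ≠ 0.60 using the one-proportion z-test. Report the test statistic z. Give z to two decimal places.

The sample proportion is 265/527 = 0.50285.
SE₀ = √(0.60·0.40/527) = 0.021340.
z = (p̂ − p₀)/SE = (0.50285 − 0.60)/0.021340 = -4.55.

z = -4.55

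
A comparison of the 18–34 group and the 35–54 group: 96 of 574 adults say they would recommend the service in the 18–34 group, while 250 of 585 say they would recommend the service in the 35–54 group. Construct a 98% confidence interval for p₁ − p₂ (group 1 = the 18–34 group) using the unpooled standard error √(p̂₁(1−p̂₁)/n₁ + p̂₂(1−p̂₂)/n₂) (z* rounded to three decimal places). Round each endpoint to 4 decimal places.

(-0.3199, -0.2003)

p̂₁ = 96/574 = 0.16725, p̂₂ = 250/585 = 0.42735; p̂₁ − p̂₂ = -0.26010.
Unpooled SE = √(p̂₁(1−p̂₁)/n₁ + p̂₂(1−p̂₂)/n₂) = √(0.000242641 + 0.000418328) = 0.025709.
For 98% confidence, z* = 2.326. Margin of error = 0.05980.
Interval: -0.26010 ± 0.05980 → (-0.3199, -0.2003).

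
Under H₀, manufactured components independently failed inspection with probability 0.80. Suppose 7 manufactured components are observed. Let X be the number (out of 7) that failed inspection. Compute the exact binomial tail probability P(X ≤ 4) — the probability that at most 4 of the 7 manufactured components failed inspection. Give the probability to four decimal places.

P = 0.1480

X ~ Binomial(n=7, p=0.80).
P(X ≤ 4) = Σ_{j=0}^{4} C(7,j)·0.80^j·0.20^{7−j}.
= 0.000013 + 0.000358 + 0.004301 + 0.028672 + 0.114688 = 0.1480.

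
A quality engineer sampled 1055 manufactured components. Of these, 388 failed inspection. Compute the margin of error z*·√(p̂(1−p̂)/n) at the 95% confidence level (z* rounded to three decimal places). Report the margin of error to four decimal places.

ME = 0.0291

p̂ = 388/1055 = 0.36777.
SE = √(p̂(1−p̂)/n) = √(0.232516/1055) = 0.014846.
For 95% confidence, z* = 1.960.
So ME = 0.0291.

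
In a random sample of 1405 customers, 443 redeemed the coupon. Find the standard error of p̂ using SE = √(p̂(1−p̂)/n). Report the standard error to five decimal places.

Sample proportion p̂ = 443/1405 = 0.31530.
p̂(1−p̂) = 0.215886.
SE = √(0.215886/1405) = 0.01240.

SE = 0.01240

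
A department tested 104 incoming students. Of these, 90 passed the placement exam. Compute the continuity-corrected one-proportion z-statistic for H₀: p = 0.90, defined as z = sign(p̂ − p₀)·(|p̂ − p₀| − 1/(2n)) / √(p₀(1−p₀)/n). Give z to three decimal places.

p̂ = 90/104 = 0.86538. p̂ − p₀ = -0.034615.
1/(2n) = 0.004808.
Corrected numerator: |-0.034615| − 0.004808 = 0.029807.
Null standard error: √(0.90·0.10/104) = √0.000865385 = 0.029417.
z = (−)0.029807/0.029417 = -1.013.

z = -1.013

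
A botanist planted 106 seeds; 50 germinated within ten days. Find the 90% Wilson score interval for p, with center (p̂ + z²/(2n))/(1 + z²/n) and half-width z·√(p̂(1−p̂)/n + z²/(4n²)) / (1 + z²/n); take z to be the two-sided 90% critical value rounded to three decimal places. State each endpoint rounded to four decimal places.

(0.3936, 0.5512)

p̂ = 50/106 = 0.47170; z = 1.645, so z² = 2.706025.
Denominator 1 + z²/n = 1 + 2.706025/106 = 1.025529.
Adjusted center: (0.47170 + z²/(2n))/1.025529 = 0.47240.
Radicand: p̂(1−p̂)/n + z²/(4n²) = 0.002350934 + 0.000060209 = 0.002411143.
Half-width = 1.645·√0.002411143/1.025529 = 0.07876.
CI: 0.47240 ± 0.07876 = (0.3936, 0.5512).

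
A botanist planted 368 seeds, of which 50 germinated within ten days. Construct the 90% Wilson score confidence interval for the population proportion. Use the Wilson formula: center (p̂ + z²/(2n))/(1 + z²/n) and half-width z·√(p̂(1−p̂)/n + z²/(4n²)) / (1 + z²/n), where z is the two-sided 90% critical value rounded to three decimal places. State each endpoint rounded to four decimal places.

p̂ = 50/368 = 0.13587; z = 1.645, so z² = 2.706025.
1 + z²/n = 1.007353.
Center = (0.13587 + 0.003677)/1.007353 = 0.13853.
Radicand: p̂(1−p̂)/n + z²/(4n²) = 0.000319046 + 0.000004995 = 0.000324041.
Half-width = z·√(radicand)/denom = 1.645·0.018001/1.007353 = 0.02940.
So the interval runs from 0.1091 to 0.1679.

(0.1091, 0.1679)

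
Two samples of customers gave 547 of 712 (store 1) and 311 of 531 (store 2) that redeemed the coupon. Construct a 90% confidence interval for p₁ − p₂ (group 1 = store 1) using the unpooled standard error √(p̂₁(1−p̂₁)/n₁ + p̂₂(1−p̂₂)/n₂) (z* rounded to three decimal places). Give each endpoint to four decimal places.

p̂₁ = 547/712 = 0.76826, p̂₂ = 311/531 = 0.58569; p̂₁ − p̂₂ = 0.18257.
Unpooled SE = √(p̂₁(1−p̂₁)/n₁ + p̂₂(1−p̂₂)/n₂) = √(0.000250053 + 0.000456982) = 0.026590.
For 90% confidence, z* = 1.645. Margin = 1.645·0.026590 = 0.04374.
So the interval runs from 0.1388 to 0.2263.

(0.1388, 0.2263)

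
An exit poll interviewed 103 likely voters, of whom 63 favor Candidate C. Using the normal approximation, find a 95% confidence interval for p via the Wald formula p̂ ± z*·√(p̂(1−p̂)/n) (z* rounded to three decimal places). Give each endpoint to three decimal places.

(0.518, 0.706)

The sample proportion is 63/103 = 0.61165.
SE = √(p̂(1−p̂)/n) = √(0.237534/103) = 0.048022.
z* = 1.960 at the 95% level.
Margin = 1.960·0.048022 = 0.09412.
CI: 0.61165 ± 0.09412 = (0.518, 0.706).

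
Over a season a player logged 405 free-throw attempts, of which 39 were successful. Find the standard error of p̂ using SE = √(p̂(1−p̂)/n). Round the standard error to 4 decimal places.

Sample proportion p̂ = 39/405 = 0.09630.
p̂(1−p̂) = 0.09630·0.90370 = 0.087026.
SE = √(0.087026/405) = √0.000214879 = 0.0147.

SE = 0.0147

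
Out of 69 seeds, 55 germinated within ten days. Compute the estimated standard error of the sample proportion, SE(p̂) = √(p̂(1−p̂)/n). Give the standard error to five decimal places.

SE = 0.04841

The sample proportion is 55/69 = 0.79710.
p̂(1−p̂) = 0.161732.
SE = √(0.161732/69) = √0.002343942 = 0.04841.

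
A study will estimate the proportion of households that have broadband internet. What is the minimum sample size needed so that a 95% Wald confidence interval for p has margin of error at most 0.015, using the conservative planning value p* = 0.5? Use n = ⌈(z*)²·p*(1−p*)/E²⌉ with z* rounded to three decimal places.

n = 4269

The 95% critical value is z* = 1.960.
p*(1−p*) = 0.2500.
Required n before rounding: 3.841600 × 0.2500 / 0.015² = 4268.444.
Rounding up, n = 4269.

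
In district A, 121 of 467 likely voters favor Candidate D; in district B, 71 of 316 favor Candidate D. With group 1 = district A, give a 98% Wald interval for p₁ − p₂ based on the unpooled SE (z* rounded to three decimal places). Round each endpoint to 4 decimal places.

p̂₁ = 0.25910, p̂₂ = 0.22468, so the observed difference is 0.03442.
SE = √(0.000411065 + 0.000551269) = √0.000962334 = 0.031022.
For 98% confidence, z* = 2.326. Margin = 2.326·0.031022 = 0.07216.
CI: 0.03442 ± 0.07216 = (-0.0377, 0.1066).

(-0.0377, 0.1066)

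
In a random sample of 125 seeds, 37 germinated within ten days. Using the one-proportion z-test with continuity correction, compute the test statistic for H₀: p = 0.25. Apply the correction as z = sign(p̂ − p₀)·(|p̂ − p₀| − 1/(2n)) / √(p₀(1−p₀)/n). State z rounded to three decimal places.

z = 1.084

Sample proportion p̂ = 37/125 = 0.29600. p̂ − p₀ = 0.046000.
Continuity correction 1/(2n) = 1/250 = 0.004000.
Corrected numerator: |0.046000| − 0.004000 = 0.042000.
Under H₀, SE = √(p₀(1−p₀)/n) = √(0.25·0.75/125) = √0.001500000 = 0.038730.
z = (+)0.042000/0.038730 = 1.084.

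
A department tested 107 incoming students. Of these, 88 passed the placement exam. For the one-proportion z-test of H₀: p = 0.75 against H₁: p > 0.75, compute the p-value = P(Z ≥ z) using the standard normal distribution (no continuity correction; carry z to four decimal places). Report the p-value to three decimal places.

Sample proportion p̂ = 88/107 = 0.82243.
Null standard error: √(0.75·0.25/107) = √0.001752336 = 0.041861.
Test statistic (full precision, shown to 4 dp): z = (88/107 − 0.75)/SE₀ ≈ 1.7303.
From the standard normal, P(Z ≥ z) = 0.042.

p-value = 0.042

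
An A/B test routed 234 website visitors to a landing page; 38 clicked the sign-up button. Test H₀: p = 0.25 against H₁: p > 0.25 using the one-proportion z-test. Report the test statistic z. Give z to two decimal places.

Sample proportion p̂ = 38/234 = 0.16239.
SE₀ = √(0.25·0.75/234) = 0.028307.
z = (0.16239 − 0.25)/0.028307 = -0.08761/0.028307 = -3.09.

z = -3.09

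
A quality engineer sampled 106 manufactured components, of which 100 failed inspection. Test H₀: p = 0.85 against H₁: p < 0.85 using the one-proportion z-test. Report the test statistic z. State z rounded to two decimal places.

z = 2.69

Sample proportion p̂ = 100/106 = 0.94340.
SE₀ = √(0.85·0.15/106) = 0.034682.
z = (0.94340 − 0.85)/0.034682 = 0.09340/0.034682 = 2.69.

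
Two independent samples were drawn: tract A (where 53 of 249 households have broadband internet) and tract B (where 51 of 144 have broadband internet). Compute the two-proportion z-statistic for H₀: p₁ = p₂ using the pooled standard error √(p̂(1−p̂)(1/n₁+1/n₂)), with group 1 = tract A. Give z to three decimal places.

Sample proportions: p̂₁ = 53/249 = 0.21285 and p̂₂ = 51/144 = 0.35417.
Pooled p̂ = (53+51)/(249+144) = 104/393 = 0.26463.
Pooled SE = √[0.1946015·0.01096051] ≈ 0.046184.
z = (p̂₁ − p̂₂)/SE = (0.21285 − 0.35417)/0.046184 = -0.14132/0.046184 = -3.060.

z = -3.060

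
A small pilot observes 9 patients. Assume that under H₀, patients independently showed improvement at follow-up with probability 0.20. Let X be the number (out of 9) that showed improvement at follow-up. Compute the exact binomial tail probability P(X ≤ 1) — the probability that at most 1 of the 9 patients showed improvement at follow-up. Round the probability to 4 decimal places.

X ~ Binomial(n=9, p=0.20).
P(X ≤ 1) = C(9,0)·0.20^0·0.80^9 + C(9,1)·0.20^1·0.80^8.
= 0.134218 + 0.301990 = 0.4362.

P = 0.4362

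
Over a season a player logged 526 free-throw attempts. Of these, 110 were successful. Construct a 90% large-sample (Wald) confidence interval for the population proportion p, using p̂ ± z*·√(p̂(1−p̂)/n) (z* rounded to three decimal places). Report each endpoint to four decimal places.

With x = 110 successes in n = 526, p̂ = 0.20913.
SE = √(p̂(1−p̂)/n) = √(0.165392/526) = 0.017732.
z* = 1.645 at the 90% level.
Margin = 1.645·0.017732 = 0.02917.
CI: 0.20913 ± 0.02917 = (0.1800, 0.2383).

(0.1800, 0.2383)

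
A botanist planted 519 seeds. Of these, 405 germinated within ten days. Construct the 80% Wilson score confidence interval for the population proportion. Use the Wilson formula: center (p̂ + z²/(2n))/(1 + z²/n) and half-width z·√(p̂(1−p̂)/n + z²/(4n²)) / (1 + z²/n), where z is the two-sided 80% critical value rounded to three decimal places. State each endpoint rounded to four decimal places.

p̂ = 405/519 = 0.78035; z = 1.282, so z² = 1.643524.
Denominator 1 + z²/n = 1 + 1.643524/519 = 1.003167.
Center = (0.78035 + 0.001583)/1.003167 = 0.77946.
Radicand: p̂(1−p̂)/n + z²/(4n²) = 0.000330261 + 0.000001525 = 0.000331786.
Half-width = 1.282·√0.000331786/1.003167 = 0.02328.
So the interval runs from 0.7562 to 0.8027.

(0.7562, 0.8027)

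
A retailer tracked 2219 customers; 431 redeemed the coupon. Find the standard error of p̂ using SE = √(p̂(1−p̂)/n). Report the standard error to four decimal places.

SE = 0.0084

p̂ = 431/2219 = 0.19423.
p̂(1−p̂) = 0.156505.
SE = √(0.156505/2219) = 0.0084.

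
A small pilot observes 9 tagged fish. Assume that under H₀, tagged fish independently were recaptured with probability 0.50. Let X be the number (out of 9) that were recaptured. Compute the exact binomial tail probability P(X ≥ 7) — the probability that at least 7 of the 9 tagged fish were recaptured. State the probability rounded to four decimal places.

P = 0.0898

X ~ Binomial(n=9, p=0.50).
P(X ≥ 7) = C(9,7)·0.50^7·0.50^2 + C(9,8)·0.50^8·0.50^1 + C(9,9)·0.50^9·0.50^0.
= 0.070312 + 0.017578 + 0.001953 = 0.0898.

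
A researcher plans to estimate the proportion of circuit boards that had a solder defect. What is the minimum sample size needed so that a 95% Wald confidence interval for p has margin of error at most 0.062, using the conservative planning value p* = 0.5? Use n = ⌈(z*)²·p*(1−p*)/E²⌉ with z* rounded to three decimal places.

n = 250

For 95% confidence, z* = 1.960.
p*(1−p*) = 0.50·0.50 = 0.2500.
(z*)²·p*(1−p*)/E² = 3.841600·0.2500/0.003844 = 249.844.
Rounding up, n = 250.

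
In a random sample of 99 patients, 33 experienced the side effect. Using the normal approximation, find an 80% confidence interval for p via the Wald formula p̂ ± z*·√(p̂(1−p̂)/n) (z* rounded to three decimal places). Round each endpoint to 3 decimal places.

(0.273, 0.394)

Sample proportion p̂ = 33/99 = 0.33333.
SE = √(p̂(1−p̂)/n) = √(0.222222/99) = 0.047378.
The 80% critical value is z* = 1.282.
Margin = 1.282·0.047378 = 0.06074.
CI: 0.33333 ± 0.06074 = (0.273, 0.394).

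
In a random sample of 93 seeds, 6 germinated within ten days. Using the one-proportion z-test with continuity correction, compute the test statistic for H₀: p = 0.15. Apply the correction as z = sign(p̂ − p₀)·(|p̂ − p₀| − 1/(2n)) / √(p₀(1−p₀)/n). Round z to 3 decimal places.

z = -2.164

The sample proportion is 6/93 = 0.06452. p̂ − p₀ = -0.085484.
Continuity correction 1/(2n) = 1/186 = 0.005376.
Corrected numerator: |-0.085484| − 0.005376 = 0.080108.
SE₀ = √(0.15·0.85/93) = 0.037027.
z = −0.080108/0.037027 = -2.164.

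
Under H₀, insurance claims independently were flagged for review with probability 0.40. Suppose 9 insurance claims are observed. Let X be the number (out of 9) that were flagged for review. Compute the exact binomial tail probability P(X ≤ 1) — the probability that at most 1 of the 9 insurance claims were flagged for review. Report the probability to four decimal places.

P = 0.0705

X ~ Binomial(n=9, p=0.40).
P(X ≤ 1) = C(9,0)·0.40^0·0.60^9 + C(9,1)·0.40^1·0.60^8.
= 0.010078 + 0.060466 = 0.0705.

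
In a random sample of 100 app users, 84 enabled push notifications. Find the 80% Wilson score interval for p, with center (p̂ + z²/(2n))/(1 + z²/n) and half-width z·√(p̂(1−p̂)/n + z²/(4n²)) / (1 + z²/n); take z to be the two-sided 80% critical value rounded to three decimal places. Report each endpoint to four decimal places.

(0.7876, 0.8814)

p̂ = 84/100 = 0.84000; z = 1.282, so z² = 1.643524.
Denominator 1 + z²/n = 1 + 1.643524/100 = 1.016435.
Center = (0.84000 + 0.008218)/1.016435 = 0.83450.
Radicand: p̂(1−p̂)/n + z²/(4n²) = 0.001344000 + 0.000041088 = 0.001385088.
Half-width = z·√(radicand)/denom = 1.282·0.037217/1.016435 = 0.04694.
Interval: 0.83450 ± 0.04694 → (0.7876, 0.8814).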